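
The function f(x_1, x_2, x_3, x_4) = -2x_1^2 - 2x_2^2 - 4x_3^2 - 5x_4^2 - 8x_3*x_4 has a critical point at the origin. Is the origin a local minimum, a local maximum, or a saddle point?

The Hessian at the origin is H = [[-4, 0, 0, 0], [0, -4, 0, 0], [0, 0, -8, -8], [0, 0, -8, -10]].
Row-reducing H symmetrically gives the diagonal entries -4, -4, -8, -2.
So there are 4 negative pivots.
H is negative definite, so the origin is a strict local maximum.

local maximum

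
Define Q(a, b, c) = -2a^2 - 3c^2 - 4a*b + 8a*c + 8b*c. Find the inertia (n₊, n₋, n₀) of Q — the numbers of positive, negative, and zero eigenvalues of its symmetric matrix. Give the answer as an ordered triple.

(2, 1, 0)

The associated matrix is A = [[-2, -2, 4], [-2, 0, 4], [4, 4, -3]].
An LDLᵀ factorisation of A has diagonal entries -2, 2, 5.
So there are 2 positive, 1 negative pivots.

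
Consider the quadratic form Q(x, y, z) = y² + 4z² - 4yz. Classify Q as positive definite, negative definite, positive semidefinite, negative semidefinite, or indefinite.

The symmetric matrix is A = [[0, 0, 0], [0, 1, -2], [0, -2, 4]].
Symmetric row and column elimination reduces A to a congruent diagonal form with pivots 0, 1, 0.
Counting signs: 1 positive, 2 zero.
Hence Q is positive semidefinite.

positive semidefinite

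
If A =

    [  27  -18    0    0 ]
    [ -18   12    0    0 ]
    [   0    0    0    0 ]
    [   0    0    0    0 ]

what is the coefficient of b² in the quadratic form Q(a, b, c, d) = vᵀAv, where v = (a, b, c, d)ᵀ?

12

The coefficient of b² is the diagonal entry A[2,2] = 12.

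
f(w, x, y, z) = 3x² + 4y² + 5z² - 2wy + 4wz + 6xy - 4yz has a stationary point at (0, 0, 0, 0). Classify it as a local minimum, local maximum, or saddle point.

The Hessian at the origin is H = [[0, 0, -2, 4], [0, 6, 6, 0], [-2, 6, 8, -4], [4, 0, -4, 10]].
H is indefinite, so the origin is a saddle point.

saddle point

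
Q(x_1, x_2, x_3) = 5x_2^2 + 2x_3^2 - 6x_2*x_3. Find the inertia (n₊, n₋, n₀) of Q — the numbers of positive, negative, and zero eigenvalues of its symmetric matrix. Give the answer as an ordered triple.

Write A = [[0, 0, 0], [0, 5, -3], [0, -3, 2]].
Symmetric row and column elimination reduces A to a congruent diagonal form with pivots 0, 5, 1/5.
That gives 2 positive, 1 zero pivots.

(2, 0, 1)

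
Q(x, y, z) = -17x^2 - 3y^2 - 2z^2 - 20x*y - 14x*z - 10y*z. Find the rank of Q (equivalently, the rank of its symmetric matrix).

3

Write A = [[-17, -10, -7], [-10, -3, -5], [-7, -5, -2]].
Applying the same elementary operations to the rows and columns of A produces a congruent diagonal matrix with entries -17, 49/17, 30/49.
That gives 2 positive, 1 negative pivots.
The rank is the number of nonzero pivots: 3.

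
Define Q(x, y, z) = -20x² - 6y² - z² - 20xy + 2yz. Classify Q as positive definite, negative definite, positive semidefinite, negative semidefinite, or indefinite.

negative semidefinite

Write A = [[-20, -10, 0], [-10, -6, 1], [0, 1, -1]].
Congruent diagonalization of A (simultaneous row and column reduction) yields pivots -20, -1, 0.
That gives 2 negative, 1 zero pivots.
Hence Q is negative semidefinite.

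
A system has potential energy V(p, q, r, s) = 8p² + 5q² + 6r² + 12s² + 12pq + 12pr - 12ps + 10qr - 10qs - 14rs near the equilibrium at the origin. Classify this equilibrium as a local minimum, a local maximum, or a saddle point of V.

The Hessian at the origin is H = [[16, 12, 12, -12], [12, 10, 10, -10], [12, 10, 12, -14], [-12, -10, -14, 24]].
Symmetric row and column elimination reduces H to a congruent diagonal form with pivots 16, 1, 2, 6.
That gives 4 positive pivots.
H is positive definite, so the origin is a strict local minimum.

local minimum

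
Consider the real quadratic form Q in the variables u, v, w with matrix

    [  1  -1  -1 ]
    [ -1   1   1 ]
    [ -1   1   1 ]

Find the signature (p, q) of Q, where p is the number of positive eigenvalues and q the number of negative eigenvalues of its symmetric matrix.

Row-reducing A symmetrically gives the diagonal entries 1, 0, 0.
So there are 1 positive, 2 zero pivots.

(1, 0)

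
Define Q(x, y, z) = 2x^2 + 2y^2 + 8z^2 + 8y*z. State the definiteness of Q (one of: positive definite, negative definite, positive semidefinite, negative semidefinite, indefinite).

positive semidefinite

The symmetric matrix is A = [[2, 0, 0], [0, 2, 4], [0, 4, 8]].
Applying the same elementary operations to the rows and columns of A produces a congruent diagonal matrix with entries 2, 2, 0.
Counting signs: 2 positive, 1 zero.
Hence Q is positive semidefinite.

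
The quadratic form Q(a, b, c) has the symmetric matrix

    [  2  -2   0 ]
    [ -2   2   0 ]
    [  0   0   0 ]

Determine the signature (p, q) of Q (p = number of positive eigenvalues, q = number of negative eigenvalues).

(1, 0)

Congruent diagonalization of A (simultaneous row and column reduction) yields pivots 2, 0, 0.
That gives 1 positive, 2 zero pivots.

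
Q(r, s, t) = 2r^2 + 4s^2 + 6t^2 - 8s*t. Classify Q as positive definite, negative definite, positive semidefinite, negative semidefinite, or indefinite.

The associated matrix is A = [[2, 0, 0], [0, 4, -4], [0, -4, 6]].
Applying the same elementary operations to the rows and columns of A produces a congruent diagonal matrix with entries 2, 4, 2.
That gives 3 positive pivots.
Hence Q is positive definite.

positive definite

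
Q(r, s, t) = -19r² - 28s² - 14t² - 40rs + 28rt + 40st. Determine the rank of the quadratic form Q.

The associated matrix is A = [[-19, -20, 14], [-20, -28, 20], [14, 20, -14]].
An LDLᵀ factorisation of A has diagonal entries -19, -132/19, 10/33.
Counting signs: 1 positive, 2 negative.
The rank is the number of nonzero pivots: 3.

3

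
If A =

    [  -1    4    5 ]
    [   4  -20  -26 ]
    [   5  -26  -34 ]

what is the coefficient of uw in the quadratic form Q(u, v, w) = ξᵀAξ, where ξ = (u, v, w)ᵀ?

The coefficient of uw is A[1,3] + A[3,1] = 2·5 = 10.

10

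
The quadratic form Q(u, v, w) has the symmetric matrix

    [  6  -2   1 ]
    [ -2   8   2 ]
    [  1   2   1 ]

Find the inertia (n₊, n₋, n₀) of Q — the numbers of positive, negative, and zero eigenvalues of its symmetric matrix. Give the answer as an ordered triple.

Row-reducing A symmetrically gives the diagonal entries 6, 22/3, 1/11.
That gives 3 positive pivots.

(3, 0, 0)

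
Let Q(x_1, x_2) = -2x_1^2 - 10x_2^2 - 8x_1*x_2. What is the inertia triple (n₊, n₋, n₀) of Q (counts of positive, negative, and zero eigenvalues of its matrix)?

The associated matrix is A = [[-2, -4], [-4, -10]].
Congruent diagonalization of A (simultaneous row and column reduction) yields pivots -2, -2.
So there are 2 negative pivots.

(0, 2, 0)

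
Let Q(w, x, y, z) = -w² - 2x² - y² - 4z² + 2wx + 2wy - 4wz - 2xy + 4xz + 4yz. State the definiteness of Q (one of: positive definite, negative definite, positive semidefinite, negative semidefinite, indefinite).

negative semidefinite

The associated matrix is A = [[-1, 1, 1, -2], [1, -2, -1, 2], [1, -1, -1, 2], [-2, 2, 2, -4]].
Congruent diagonalization of A (simultaneous row and column reduction) yields pivots -1, -1, 0, 0.
Counting signs: 2 negative, 2 zero.
Hence Q is negative semidefinite.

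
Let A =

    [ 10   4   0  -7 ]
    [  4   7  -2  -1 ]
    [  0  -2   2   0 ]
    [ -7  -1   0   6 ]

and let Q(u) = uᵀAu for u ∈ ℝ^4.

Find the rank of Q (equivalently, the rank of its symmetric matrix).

4

Congruent diagonalization of A (simultaneous row and column reduction) yields pivots 10, 27/5, 34/27, 5/34.
So there are 4 positive pivots.
The rank is the number of nonzero pivots: 4.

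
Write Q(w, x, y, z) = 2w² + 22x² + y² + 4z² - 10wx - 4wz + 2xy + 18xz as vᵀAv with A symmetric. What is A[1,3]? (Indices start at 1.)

0

The coefficient of w·y in Q is 0. For a symmetric A this equals A[1,3] + A[3,1] = 2·A[1,3].
So A[1,3] = 0/2 = 0.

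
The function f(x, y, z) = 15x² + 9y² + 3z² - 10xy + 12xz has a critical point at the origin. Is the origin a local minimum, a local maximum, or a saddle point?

local minimum

The Hessian at the origin is H = [[30, -10, 12], [-10, 18, 0], [12, 0, 6]].
Row-reducing H symmetrically gives the diagonal entries 30, 44/3, 6/55.
Counting signs: 3 positive.
H is positive definite, so the origin is a strict local minimum.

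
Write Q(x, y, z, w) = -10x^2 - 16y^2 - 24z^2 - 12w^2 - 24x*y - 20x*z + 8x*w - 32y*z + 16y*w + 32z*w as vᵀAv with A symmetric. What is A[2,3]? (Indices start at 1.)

-16

The coefficient of y·z in Q is -32. For a symmetric A this equals A[2,3] + A[3,2] = 2·A[2,3].
So A[2,3] = -32/2 = -16.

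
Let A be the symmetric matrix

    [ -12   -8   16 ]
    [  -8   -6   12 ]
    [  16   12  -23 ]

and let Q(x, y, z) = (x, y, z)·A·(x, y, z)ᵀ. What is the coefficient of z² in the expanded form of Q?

The coefficient of z² is the diagonal entry A[3,3] = -23.

-23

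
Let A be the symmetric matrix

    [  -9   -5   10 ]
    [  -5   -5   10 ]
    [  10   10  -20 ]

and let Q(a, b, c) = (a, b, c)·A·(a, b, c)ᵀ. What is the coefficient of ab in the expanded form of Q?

-10

The coefficient of ab is A[1,2] + A[2,1] = 2·(-5) = -10.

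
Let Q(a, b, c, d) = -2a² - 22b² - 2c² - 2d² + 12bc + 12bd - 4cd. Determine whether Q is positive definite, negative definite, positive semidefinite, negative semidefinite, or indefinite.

negative semidefinite

The associated matrix is A = [[-2, 0, 0, 0], [0, -22, 6, 6], [0, 6, -2, -2], [0, 6, -2, -2]].
Congruent diagonalization of A (simultaneous row and column reduction) yields pivots -2, -22, -4/11, 0.
That gives 3 negative, 1 zero pivots.
Hence Q is negative semidefinite.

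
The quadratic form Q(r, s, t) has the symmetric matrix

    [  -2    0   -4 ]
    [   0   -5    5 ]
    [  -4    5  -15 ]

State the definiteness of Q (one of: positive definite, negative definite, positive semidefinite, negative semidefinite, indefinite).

negative definite

Leading principal minors: Δ_1 = -2, Δ_2 = 10, Δ_3 = -20.
The signs alternate starting with Δ_1 < 0, so by Sylvester's criterion Q is negative definite.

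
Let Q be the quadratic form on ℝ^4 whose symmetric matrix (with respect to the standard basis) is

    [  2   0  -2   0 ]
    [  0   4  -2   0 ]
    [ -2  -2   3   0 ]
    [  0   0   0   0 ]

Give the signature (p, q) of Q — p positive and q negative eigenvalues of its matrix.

Congruent diagonalization of A (simultaneous row and column reduction) yields pivots 2, 4, 0, 0.
That gives 2 positive, 2 zero pivots.

(2, 0)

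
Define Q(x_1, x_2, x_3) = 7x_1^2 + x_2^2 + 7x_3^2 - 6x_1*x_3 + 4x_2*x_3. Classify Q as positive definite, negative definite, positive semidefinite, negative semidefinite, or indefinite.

The symmetric matrix of Q is A = [[7, 0, -3], [0, 1, 2], [-3, 2, 7]].
Leading principal minors: Δ_1 = 7, Δ_2 = 7, Δ_3 = 12.
All leading principal minors are positive, so by Sylvester's criterion Q is positive definite.

positive definite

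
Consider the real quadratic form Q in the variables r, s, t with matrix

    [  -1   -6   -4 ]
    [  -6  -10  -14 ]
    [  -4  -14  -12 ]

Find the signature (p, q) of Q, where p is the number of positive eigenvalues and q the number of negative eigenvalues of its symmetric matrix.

(2, 1)

Row-reducing A symmetrically gives the diagonal entries -1, 26, 2/13.
Counting signs: 2 positive, 1 negative.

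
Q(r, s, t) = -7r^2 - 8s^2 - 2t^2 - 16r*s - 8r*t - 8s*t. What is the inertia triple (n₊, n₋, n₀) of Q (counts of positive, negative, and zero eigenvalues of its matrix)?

(1, 1, 1)

The associated matrix is A = [[-7, -8, -4], [-8, -8, -4], [-4, -4, -2]].
Applying the same elementary operations to the rows and columns of A produces a congruent diagonal matrix with entries -7, 8/7, 0.
Counting signs: 1 positive, 1 negative, 1 zero.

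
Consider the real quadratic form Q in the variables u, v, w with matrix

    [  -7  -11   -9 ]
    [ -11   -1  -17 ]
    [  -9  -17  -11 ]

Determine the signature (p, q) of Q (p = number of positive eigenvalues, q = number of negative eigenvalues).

Symmetric row and column elimination reduces A to a congruent diagonal form with pivots -7, 114/7, 4/57.
So there are 2 positive, 1 negative pivots.

(2, 1)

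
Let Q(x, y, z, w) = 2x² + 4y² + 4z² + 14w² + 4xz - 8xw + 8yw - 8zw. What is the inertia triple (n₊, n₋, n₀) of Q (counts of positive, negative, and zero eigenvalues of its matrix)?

(4, 0, 0)

Write A = [[2, 0, 2, -4], [0, 4, 0, 4], [2, 0, 4, -4], [-4, 4, -4, 14]].
Row-reducing A symmetrically gives the diagonal entries 2, 4, 2, 2.
So there are 4 positive pivots.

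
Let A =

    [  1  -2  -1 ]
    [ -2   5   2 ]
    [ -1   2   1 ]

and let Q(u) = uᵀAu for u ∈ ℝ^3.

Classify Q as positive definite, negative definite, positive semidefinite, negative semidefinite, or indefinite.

positive semidefinite

Row-reducing A symmetrically gives the diagonal entries 1, 1, 0.
Counting signs: 2 positive, 1 zero.
Hence Q is positive semidefinite.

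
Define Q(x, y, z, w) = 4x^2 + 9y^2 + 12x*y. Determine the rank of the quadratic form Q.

1

The symmetric matrix is A = [[4, 6, 0, 0], [6, 9, 0, 0], [0, 0, 0, 0], [0, 0, 0, 0]].
Row-reducing A symmetrically gives the diagonal entries 4, 0, 0, 0.
So there are 1 positive, 3 zero pivots.
The rank is the number of nonzero pivots: 1.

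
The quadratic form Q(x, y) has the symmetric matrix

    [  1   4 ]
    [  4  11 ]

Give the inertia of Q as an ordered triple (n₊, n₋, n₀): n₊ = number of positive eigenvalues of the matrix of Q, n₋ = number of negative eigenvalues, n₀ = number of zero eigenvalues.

Row-reducing A symmetrically gives the diagonal entries 1, -5.
That gives 1 positive, 1 negative pivots.

(1, 1, 0)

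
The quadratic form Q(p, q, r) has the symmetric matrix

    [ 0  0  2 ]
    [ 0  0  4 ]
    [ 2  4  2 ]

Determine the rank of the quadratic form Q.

2

Row reduction of A gives 2 nonzero rows, so rank A = 2.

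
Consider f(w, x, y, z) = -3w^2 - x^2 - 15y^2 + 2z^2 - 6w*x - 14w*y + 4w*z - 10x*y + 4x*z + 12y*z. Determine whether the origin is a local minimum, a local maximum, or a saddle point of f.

saddle point

The Hessian at the origin is H = [[-6, -6, -14, 4], [-6, -2, -10, 4], [-14, -10, -30, 12], [4, 4, 12, 4]].
Symmetric row and column elimination reduces H to a congruent diagonal form with pivots -6, 4, -4/3, 12.
Counting signs: 2 positive, 2 negative.
H is indefinite, so the origin is a saddle point.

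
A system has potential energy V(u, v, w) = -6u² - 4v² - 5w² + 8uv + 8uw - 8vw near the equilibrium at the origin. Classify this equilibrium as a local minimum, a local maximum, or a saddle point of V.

local maximum

The Hessian at the origin is H = [[-12, 8, 8], [8, -8, -8], [8, -8, -10]].
Applying the same elementary operations to the rows and columns of H produces a congruent diagonal matrix with entries -12, -8/3, -2.
Counting signs: 3 negative.
H is negative definite, so the origin is a strict local maximum.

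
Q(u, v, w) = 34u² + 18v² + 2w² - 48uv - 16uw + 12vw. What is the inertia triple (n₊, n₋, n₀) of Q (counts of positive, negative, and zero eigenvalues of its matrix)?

The symmetric matrix is A = [[34, -24, -8], [-24, 18, 6], [-8, 6, 2]].
Congruent diagonalization of A (simultaneous row and column reduction) yields pivots 34, 18/17, 0.
So there are 2 positive, 1 zero pivots.

(2, 0, 1)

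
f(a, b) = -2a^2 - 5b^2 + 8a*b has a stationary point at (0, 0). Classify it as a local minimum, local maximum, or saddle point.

The Hessian at the origin is H = [[-4, 8], [8, -10]].
det H = -4·-10 − (8)² = -24 < 0, so H is indefinite.
Therefore the origin is a saddle point.

saddle point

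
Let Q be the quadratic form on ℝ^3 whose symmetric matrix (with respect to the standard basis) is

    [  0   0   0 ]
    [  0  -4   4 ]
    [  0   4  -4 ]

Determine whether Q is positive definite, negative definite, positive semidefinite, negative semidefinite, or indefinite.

negative semidefinite

Congruent diagonalization of A (simultaneous row and column reduction) yields pivots 0, -4, 0.
So there are 1 negative, 2 zero pivots.
Hence Q is negative semidefinite.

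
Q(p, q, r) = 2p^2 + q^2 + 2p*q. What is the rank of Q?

The symmetric matrix is A = [[2, 1, 0], [1, 1, 0], [0, 0, 0]].
Row-reducing A symmetrically gives the diagonal entries 2, 1/2, 0.
Counting signs: 2 positive, 1 zero.
The rank is the number of nonzero pivots: 2.

2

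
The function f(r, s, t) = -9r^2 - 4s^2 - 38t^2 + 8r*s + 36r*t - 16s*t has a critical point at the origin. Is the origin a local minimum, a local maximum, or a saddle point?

local maximum

The Hessian at the origin is H = [[-18, 8, 36], [8, -8, -16], [36, -16, -76]].
Row-reducing H symmetrically gives the diagonal entries -18, -40/9, -4.
Counting signs: 3 negative.
H is negative definite, so the origin is a strict local maximum.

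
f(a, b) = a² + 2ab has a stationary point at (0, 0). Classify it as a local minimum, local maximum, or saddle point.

The Hessian at the origin is H = [[2, 2], [2, 0]].
det H = 2·0 − (2)² = -4 < 0, so H is indefinite.
Therefore the origin is a saddle point.

saddle point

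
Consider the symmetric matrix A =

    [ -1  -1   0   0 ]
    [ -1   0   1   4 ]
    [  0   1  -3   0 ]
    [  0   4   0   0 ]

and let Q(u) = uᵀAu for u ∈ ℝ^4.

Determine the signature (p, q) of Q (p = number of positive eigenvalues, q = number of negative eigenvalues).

(1, 3)

Applying the same elementary operations to the rows and columns of A produces a congruent diagonal matrix with entries -1, 1, -4, -12.
So there are 1 positive, 3 negative pivots.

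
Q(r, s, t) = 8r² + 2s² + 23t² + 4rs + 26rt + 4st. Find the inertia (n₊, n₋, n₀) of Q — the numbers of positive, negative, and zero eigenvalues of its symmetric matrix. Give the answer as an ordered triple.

(3, 0, 0)

The associated matrix is A = [[8, 2, 13], [2, 2, 2], [13, 2, 23]].
Symmetric row and column elimination reduces A to a congruent diagonal form with pivots 8, 3/2, 5/6.
That gives 3 positive pivots.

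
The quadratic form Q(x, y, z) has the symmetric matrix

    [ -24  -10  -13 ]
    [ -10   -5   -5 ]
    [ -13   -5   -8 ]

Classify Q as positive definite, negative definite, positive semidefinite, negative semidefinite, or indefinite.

negative definite

Leading principal minors: Δ_1 = -24, Δ_2 = 20, Δ_3 = -15.
The signs alternate starting with Δ_1 < 0, so by Sylvester's criterion Q is negative definite.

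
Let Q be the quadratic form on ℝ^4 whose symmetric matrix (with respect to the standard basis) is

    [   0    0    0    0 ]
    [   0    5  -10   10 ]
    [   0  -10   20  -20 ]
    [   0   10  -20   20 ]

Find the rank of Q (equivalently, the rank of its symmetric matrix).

Symmetric row and column elimination reduces A to a congruent diagonal form with pivots 0, 5, 0, 0.
That gives 1 positive, 3 zero pivots.
The rank is the number of nonzero pivots: 1.

1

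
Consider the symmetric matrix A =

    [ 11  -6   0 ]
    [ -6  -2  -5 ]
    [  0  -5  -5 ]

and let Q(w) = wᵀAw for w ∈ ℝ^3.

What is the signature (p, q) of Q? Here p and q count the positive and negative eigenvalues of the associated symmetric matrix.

An LDLᵀ factorisation of A has diagonal entries 11, -58/11, -15/58.
So there are 1 positive, 2 negative pivots.

(1, 2)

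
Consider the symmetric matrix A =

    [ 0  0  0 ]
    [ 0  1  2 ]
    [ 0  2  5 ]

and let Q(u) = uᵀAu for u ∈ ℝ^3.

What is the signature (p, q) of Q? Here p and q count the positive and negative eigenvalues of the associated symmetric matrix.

(2, 0)

Applying the same elementary operations to the rows and columns of A produces a congruent diagonal matrix with entries 0, 1, 1.
Counting signs: 2 positive, 1 zero.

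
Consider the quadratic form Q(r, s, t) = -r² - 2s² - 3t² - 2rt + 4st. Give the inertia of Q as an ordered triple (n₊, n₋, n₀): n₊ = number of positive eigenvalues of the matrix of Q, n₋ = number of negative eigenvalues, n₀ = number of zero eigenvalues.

(0, 2, 1)

The symmetric matrix is A = [[-1, 0, -1], [0, -2, 2], [-1, 2, -3]].
Applying the same elementary operations to the rows and columns of A produces a congruent diagonal matrix with entries -1, -2, 0.
Counting signs: 2 negative, 1 zero.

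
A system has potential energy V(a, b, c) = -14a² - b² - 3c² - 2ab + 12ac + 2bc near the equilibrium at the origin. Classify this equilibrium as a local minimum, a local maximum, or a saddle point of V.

local maximum

The Hessian at the origin is H = [[-28, -2, 12], [-2, -2, 2], [12, 2, -6]].
Row-reducing H symmetrically gives the diagonal entries -28, -13/7, -2/13.
Counting signs: 3 negative.
H is negative definite, so the origin is a strict local maximum.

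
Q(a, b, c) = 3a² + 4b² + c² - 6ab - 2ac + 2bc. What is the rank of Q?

The associated matrix is A = [[3, -3, -1], [-3, 4, 1], [-1, 1, 1]].
An LDLᵀ factorisation of A has diagonal entries 3, 1, 2/3.
Counting signs: 3 positive.
The rank is the number of nonzero pivots: 3.

3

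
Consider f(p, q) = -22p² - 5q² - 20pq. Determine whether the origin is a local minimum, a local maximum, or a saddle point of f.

local maximum

The Hessian at the origin is H = [[-44, -20], [-20, -10]].
det H = -44·-10 − (-20)² = 40 > 0 and H[1,1] = -44 < 0, so H is negative definite.
Therefore the origin is a local maximum.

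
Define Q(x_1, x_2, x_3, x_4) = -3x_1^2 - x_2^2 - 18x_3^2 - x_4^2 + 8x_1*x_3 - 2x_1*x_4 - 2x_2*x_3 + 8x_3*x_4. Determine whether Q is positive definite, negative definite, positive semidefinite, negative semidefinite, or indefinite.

negative definite

The symmetric matrix of Q is A = [[-3, 0, 4, -1], [0, -1, -1, 0], [4, -1, -18, 4], [-1, 0, 4, -1]].
Leading principal minors: Δ_1 = -3, Δ_2 = 3, Δ_3 = -35, Δ_4 = 2.
The signs alternate starting with Δ_1 < 0, so by Sylvester's criterion Q is negative definite.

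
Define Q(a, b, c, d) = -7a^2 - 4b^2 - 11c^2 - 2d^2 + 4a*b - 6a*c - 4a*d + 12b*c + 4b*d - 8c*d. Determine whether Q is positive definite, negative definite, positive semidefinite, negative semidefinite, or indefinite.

The symmetric matrix of Q is A = [[-7, 2, -3, -2], [2, -4, 6, 2], [-3, 6, -11, -4], [-2, 2, -4, -2]].
Leading principal minors: Δ_1 = -7, Δ_2 = 24, Δ_3 = -48, Δ_4 = 16.
The signs alternate starting with Δ_1 < 0, so by Sylvester's criterion Q is negative definite.

negative definite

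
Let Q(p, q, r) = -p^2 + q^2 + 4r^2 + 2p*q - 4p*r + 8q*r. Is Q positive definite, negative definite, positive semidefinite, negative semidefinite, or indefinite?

The associated matrix is A = [[-1, 1, -2], [1, 1, 4], [-2, 4, 4]].
Symmetric row and column elimination reduces A to a congruent diagonal form with pivots -1, 2, 6.
That gives 2 positive, 1 negative pivots.
Hence Q is indefinite.

indefinite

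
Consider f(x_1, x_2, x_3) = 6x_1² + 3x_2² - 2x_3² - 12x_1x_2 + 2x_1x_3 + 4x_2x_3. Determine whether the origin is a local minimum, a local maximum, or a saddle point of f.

The Hessian at the origin is H = [[12, -12, 2], [-12, 6, 4], [2, 4, -4]].
Applying the same elementary operations to the rows and columns of H produces a congruent diagonal matrix with entries 12, -6, 5/3.
Counting signs: 2 positive, 1 negative.
H is indefinite, so the origin is a saddle point.

saddle point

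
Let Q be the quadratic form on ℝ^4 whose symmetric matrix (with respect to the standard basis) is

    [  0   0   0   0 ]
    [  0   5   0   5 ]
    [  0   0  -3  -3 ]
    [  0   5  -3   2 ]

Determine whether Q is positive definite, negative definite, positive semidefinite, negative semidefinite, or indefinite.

indefinite

Applying the same elementary operations to the rows and columns of A produces a congruent diagonal matrix with entries 0, 5, -3, 0.
So there are 1 positive, 1 negative, 2 zero pivots.
Hence Q is indefinite.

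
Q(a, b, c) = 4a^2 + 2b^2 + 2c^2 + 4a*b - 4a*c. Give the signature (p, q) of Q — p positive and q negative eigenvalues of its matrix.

(2, 0)

Write A = [[4, 2, -2], [2, 2, 0], [-2, 0, 2]].
Row-reducing A symmetrically gives the diagonal entries 4, 1, 0.
So there are 2 positive, 1 zero pivots.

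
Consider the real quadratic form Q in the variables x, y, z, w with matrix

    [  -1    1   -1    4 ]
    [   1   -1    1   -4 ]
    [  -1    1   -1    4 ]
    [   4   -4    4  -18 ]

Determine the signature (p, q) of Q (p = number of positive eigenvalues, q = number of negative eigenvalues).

Symmetric row and column elimination reduces A to a congruent diagonal form with pivots -1, 0, 0, -2.
That gives 2 negative, 2 zero pivots.

(0, 2)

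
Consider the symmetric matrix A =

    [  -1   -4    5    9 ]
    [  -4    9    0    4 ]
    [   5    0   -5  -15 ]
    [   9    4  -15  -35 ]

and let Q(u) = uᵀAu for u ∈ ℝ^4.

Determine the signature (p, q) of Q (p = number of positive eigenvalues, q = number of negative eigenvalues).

(3, 1)

Symmetric row and column elimination reduces A to a congruent diagonal form with pivots -1, 25, 4, 1/5.
So there are 3 positive, 1 negative pivots.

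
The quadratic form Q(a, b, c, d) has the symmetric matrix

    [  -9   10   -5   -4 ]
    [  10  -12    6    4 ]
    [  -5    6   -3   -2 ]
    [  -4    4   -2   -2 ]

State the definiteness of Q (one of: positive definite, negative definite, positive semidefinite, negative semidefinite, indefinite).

negative semidefinite

Row-reducing A symmetrically gives the diagonal entries -9, -8/9, 0, 0.
So there are 2 negative, 2 zero pivots.
Hence Q is negative semidefinite.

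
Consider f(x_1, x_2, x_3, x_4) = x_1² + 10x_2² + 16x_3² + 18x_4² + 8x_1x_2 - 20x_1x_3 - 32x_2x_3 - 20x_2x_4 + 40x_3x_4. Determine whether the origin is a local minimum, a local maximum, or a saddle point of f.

The Hessian at the origin is H = [[2, 8, -20, 0], [8, 20, -32, -20], [-20, -32, 32, 40], [0, -20, 40, 36]].
Row-reducing H symmetrically gives the diagonal entries 2, -12, 24, 8/3.
Counting signs: 3 positive, 1 negative.
H is indefinite, so the origin is a saddle point.

saddle point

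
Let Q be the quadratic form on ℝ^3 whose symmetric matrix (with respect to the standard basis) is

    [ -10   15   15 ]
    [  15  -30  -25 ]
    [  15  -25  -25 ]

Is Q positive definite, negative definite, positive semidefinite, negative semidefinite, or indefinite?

Leading principal minors: Δ_1 = -10, Δ_2 = 75, Δ_3 = -125.
The signs alternate starting with Δ_1 < 0, so by Sylvester's criterion Q is negative definite.

negative definite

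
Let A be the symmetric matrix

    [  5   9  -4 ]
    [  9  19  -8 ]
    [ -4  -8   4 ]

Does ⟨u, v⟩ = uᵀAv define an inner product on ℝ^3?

yes

Congruent diagonalization of A (simultaneous row and column reduction) yields pivots 5, 14/5, 4/7.
So there are 3 positive pivots.
Hence Q is positive definite.
⟨·,·⟩ is an inner product exactly when A is positive definite.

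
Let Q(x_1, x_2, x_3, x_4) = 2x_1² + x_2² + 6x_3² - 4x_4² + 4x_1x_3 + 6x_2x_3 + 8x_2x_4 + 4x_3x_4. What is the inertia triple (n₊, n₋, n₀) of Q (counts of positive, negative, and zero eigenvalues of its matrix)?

Write A = [[2, 0, 2, 0], [0, 1, 3, 4], [2, 3, 6, 2], [0, 4, 2, -4]].
Symmetric row and column elimination reduces A to a congruent diagonal form with pivots 2, 1, -5, 0.
Counting signs: 2 positive, 1 negative, 1 zero.

(2, 1, 1)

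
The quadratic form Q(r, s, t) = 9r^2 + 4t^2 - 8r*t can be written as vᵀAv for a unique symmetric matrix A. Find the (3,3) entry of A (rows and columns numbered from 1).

4

The coefficient of t^2 in Q is 4, and that is exactly A[3,3].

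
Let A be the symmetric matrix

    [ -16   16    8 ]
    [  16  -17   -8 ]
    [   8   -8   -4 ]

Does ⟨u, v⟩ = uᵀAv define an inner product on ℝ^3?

no

Applying the same elementary operations to the rows and columns of A produces a congruent diagonal matrix with entries -16, -1, 0.
So there are 2 negative, 1 zero pivots.
Hence Q is negative semidefinite.
⟨·,·⟩ is an inner product exactly when A is positive definite.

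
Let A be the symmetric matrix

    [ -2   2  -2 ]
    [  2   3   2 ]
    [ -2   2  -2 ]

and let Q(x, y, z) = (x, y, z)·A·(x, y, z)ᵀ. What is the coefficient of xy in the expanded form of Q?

4

The coefficient of xy is A[1,2] + A[2,1] = 2·2 = 4.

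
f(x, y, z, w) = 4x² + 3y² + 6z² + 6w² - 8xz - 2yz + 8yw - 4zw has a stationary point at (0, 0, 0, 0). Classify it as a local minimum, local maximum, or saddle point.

local minimum

The Hessian at the origin is H = [[8, 0, -8, 0], [0, 6, -2, 8], [-8, -2, 12, -4], [0, 8, -4, 12]].
Applying the same elementary operations to the rows and columns of H produces a congruent diagonal matrix with entries 8, 6, 10/3, 4/5.
Counting signs: 4 positive.
H is positive definite, so the origin is a strict local minimum.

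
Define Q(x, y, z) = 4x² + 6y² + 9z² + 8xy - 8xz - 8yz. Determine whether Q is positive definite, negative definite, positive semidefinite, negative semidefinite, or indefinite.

The symmetric matrix of Q is A = [[4, 4, -4], [4, 6, -4], [-4, -4, 9]].
Leading principal minors: Δ_1 = 4, Δ_2 = 8, Δ_3 = 40.
All leading principal minors are positive, so by Sylvester's criterion Q is positive definite.

positive definite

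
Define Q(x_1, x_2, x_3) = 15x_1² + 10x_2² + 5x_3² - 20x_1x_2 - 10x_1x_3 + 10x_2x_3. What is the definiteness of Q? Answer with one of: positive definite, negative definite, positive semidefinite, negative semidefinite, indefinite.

positive definite

The symmetric matrix of Q is A = [[15, -10, -5], [-10, 10, 5], [-5, 5, 5]].
Leading principal minors: Δ_1 = 15, Δ_2 = 50, Δ_3 = 125.
All leading principal minors are positive, so by Sylvester's criterion Q is positive definite.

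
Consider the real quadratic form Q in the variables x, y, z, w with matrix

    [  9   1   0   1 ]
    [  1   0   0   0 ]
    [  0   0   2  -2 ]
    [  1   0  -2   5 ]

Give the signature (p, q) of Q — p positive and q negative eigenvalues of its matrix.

Congruent diagonalization of A (simultaneous row and column reduction) yields pivots 9, -1/9, 2, 3.
Counting signs: 3 positive, 1 negative.

(3, 1)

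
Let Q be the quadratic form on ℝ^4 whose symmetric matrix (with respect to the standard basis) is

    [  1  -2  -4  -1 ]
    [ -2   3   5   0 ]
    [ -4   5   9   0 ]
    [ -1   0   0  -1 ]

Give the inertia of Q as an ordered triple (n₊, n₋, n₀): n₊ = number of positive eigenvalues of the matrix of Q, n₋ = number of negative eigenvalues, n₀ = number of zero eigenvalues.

Symmetric row and column elimination reduces A to a congruent diagonal form with pivots 1, -1, 2, 0.
So there are 2 positive, 1 negative, 1 zero pivots.

(2, 1, 1)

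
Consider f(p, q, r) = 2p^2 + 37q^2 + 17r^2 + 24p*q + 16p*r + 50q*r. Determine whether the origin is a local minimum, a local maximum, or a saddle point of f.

The Hessian at the origin is H = [[4, 24, 16], [24, 74, 50], [16, 50, 34]].
Applying the same elementary operations to the rows and columns of H produces a congruent diagonal matrix with entries 4, -70, 8/35.
So there are 2 positive, 1 negative pivots.
H is indefinite, so the origin is a saddle point.

saddle point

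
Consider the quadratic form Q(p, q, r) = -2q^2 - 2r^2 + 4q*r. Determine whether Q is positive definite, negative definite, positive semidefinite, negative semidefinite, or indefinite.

The symmetric matrix is A = [[0, 0, 0], [0, -2, 2], [0, 2, -2]].
Symmetric row and column elimination reduces A to a congruent diagonal form with pivots 0, -2, 0.
So there are 1 negative, 2 zero pivots.
Hence Q is negative semidefinite.

negative semidefinite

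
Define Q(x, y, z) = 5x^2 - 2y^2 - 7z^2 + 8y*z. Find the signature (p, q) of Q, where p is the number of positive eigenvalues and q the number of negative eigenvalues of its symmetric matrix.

The associated matrix is A = [[5, 0, 0], [0, -2, 4], [0, 4, -7]].
Congruent diagonalization of A (simultaneous row and column reduction) yields pivots 5, -2, 1.
That gives 2 positive, 1 negative pivots.

(2, 1)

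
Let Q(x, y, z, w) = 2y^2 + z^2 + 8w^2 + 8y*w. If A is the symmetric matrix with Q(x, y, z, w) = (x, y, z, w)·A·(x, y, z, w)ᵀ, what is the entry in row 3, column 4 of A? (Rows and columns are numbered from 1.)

0

The coefficient of z·w in Q is 0. For a symmetric A this equals A[3,4] + A[4,3] = 2·A[3,4].
So A[3,4] = 0/2 = 0.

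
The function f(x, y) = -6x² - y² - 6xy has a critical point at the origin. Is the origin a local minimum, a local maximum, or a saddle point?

The Hessian at the origin is H = [[-12, -6], [-6, -2]].
det H = -12·-2 − (-6)² = -12 < 0, so H is indefinite.
Therefore the origin is a saddle point.

saddle point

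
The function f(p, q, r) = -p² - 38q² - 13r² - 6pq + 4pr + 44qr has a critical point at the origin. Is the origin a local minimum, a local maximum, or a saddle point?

The Hessian at the origin is H = [[-2, -6, 4], [-6, -76, 44], [4, 44, -26]].
Row-reducing H symmetrically gives the diagonal entries -2, -58, -10/29.
That gives 3 negative pivots.
H is negative definite, so the origin is a strict local maximum.

local maximum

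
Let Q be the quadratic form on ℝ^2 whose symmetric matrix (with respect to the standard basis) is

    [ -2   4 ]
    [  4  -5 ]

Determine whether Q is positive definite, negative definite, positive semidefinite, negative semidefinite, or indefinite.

indefinite

Symmetric row and column elimination reduces A to a congruent diagonal form with pivots -2, 3.
Counting signs: 1 positive, 1 negative.
Hence Q is indefinite.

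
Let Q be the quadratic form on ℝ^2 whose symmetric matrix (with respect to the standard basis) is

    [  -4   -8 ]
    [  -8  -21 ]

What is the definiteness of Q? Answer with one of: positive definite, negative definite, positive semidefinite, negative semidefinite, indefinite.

Leading principal minors: Δ_1 = -4, Δ_2 = 20.
The signs alternate starting with Δ_1 < 0, so by Sylvester's criterion Q is negative definite.

negative definite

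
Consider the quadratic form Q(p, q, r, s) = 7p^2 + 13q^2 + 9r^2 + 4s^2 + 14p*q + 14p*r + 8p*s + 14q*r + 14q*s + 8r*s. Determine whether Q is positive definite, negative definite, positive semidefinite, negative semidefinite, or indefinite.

positive definite

The symmetric matrix is A = [[7, 7, 7, 4], [7, 13, 7, 7], [7, 7, 9, 4], [4, 7, 4, 4]].
Congruent diagonalization of A (simultaneous row and column reduction) yields pivots 7, 6, 2, 3/14.
Counting signs: 4 positive.
Hence Q is positive definite.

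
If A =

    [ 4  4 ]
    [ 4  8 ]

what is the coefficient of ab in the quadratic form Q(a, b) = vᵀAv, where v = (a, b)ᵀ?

8

The coefficient of ab is A[1,2] + A[2,1] = 2·4 = 8.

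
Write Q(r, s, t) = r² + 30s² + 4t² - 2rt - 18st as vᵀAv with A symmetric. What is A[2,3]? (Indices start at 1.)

The coefficient of s·t in Q is -18. For a symmetric A this equals A[2,3] + A[3,2] = 2·A[2,3].
So A[2,3] = -18/2 = -9.

-9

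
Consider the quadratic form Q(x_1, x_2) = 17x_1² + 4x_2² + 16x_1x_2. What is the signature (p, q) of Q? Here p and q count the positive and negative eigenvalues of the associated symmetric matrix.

(2, 0)

The symmetric matrix is A = [[17, 8], [8, 4]].
Symmetric row and column elimination reduces A to a congruent diagonal form with pivots 17, 4/17.
That gives 2 positive pivots.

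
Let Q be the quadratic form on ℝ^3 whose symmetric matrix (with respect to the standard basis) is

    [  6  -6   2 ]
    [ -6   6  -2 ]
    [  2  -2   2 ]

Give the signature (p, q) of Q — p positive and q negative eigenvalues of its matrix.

(2, 0)

Applying the same elementary operations to the rows and columns of A produces a congruent diagonal matrix with entries 6, 0, 4/3.
That gives 2 positive, 1 zero pivots.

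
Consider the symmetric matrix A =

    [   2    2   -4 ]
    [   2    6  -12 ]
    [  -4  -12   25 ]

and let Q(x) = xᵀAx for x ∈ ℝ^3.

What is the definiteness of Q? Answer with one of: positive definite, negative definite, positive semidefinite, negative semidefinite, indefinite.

positive definite

Leading principal minors: Δ_1 = 2, Δ_2 = 8, Δ_3 = 8.
All leading principal minors are positive, so by Sylvester's criterion Q is positive definite.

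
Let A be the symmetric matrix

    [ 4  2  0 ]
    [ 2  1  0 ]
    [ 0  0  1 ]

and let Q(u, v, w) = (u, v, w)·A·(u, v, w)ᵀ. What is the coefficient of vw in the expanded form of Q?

The coefficient of vw is A[2,3] + A[3,2] = 2·0 = 0.

0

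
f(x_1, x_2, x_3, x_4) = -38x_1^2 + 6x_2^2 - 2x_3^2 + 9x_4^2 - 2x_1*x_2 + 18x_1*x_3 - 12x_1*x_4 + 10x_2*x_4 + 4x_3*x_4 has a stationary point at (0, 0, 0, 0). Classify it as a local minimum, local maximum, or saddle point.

The Hessian at the origin is H = [[-76, -2, 18, -12], [-2, 12, 0, 10], [18, 0, -4, 4], [-12, 10, 4, 18]].
Symmetric row and column elimination reduces H to a congruent diagonal form with pivots -76, 229/19, 56/229, 15/14.
Counting signs: 3 positive, 1 negative.
H is indefinite, so the origin is a saddle point.

saddle point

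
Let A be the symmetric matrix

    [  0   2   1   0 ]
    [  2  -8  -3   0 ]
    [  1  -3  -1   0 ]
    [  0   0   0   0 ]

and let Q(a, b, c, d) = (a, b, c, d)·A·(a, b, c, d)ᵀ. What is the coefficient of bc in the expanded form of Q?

-6

The coefficient of bc is A[2,3] + A[3,2] = 2·(-3) = -6.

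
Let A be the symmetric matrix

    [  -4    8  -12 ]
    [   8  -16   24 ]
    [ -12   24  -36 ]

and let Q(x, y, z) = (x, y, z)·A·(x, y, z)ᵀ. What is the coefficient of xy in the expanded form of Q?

The coefficient of xy is A[1,2] + A[2,1] = 2·8 = 16.

16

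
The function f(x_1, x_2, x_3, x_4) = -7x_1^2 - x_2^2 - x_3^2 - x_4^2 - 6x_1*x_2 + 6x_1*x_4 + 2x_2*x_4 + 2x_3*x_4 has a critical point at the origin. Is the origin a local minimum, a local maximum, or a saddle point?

saddle point

The Hessian at the origin is H = [[-14, -6, 0, 6], [-6, -2, 0, 2], [0, 0, -2, 2], [6, 2, 2, -2]].
Applying the same elementary operations to the rows and columns of H produces a congruent diagonal matrix with entries -14, 4/7, -2, 2.
Counting signs: 2 positive, 2 negative.
H is indefinite, so the origin is a saddle point.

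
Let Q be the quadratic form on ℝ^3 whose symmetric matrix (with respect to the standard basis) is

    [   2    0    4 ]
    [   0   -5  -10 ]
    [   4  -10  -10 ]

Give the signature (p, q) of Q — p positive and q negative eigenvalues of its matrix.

(2, 1)

Applying the same elementary operations to the rows and columns of A produces a congruent diagonal matrix with entries 2, -5, 2.
So there are 2 positive, 1 negative pivots.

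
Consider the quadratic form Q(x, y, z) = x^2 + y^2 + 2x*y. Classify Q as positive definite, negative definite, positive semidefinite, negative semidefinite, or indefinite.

positive semidefinite

The symmetric matrix is A = [[1, 1, 0], [1, 1, 0], [0, 0, 0]].
Symmetric row and column elimination reduces A to a congruent diagonal form with pivots 1, 0, 0.
Counting signs: 1 positive, 2 zero.
Hence Q is positive semidefinite.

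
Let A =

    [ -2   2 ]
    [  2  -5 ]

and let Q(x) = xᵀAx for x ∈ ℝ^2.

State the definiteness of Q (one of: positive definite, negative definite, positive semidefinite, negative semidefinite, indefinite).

For the 2×2 matrix [[-2, 2], [2, -5]]: det = -2·-5 − (2)² = 6, trace = -7.
det > 0 so both eigenvalues share the sign of the trace; trace = -7 < 0 ⇒ both negative.

negative definite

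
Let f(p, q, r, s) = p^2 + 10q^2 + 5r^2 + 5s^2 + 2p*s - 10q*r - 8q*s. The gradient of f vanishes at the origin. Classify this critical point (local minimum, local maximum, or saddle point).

local minimum

The Hessian at the origin is H = [[2, 0, 0, 2], [0, 20, -10, -8], [0, -10, 10, 0], [2, -8, 0, 10]].
An LDLᵀ factorisation of H has diagonal entries 2, 20, 5, 8/5.
That gives 4 positive pivots.
H is positive definite, so the origin is a strict local minimum.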